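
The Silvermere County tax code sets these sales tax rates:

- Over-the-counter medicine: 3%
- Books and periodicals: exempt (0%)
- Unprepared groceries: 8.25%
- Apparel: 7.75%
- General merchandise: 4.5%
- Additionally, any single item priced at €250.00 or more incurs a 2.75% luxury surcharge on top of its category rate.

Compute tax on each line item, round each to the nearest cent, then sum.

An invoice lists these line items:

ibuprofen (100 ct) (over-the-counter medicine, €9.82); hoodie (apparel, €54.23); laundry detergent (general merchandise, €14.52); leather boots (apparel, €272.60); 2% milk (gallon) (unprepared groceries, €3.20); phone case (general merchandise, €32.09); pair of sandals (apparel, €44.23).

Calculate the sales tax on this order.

Ibuprofen (100 ct) €9.82: over-the-counter medicine → 3% → €0.29
Hoodie €54.23: apparel → 7.75% → €4.20
Laundry detergent €14.52: general merchandise → 4.5% → €0.65
Leather boots €272.60: apparel → 7.75% + 2.75% surcharge = 10.5% → €28.62
2% milk (gallon) €3.20: unprepared groceries → 8.25% → €0.26
Phone case €32.09: general merchandise → 4.5% → €1.44
Pair of sandals €44.23: apparel → 7.75% → €3.43
Total tax = €0.29 + €4.20 + €0.65 + €28.62 + €0.26 + €1.44 + €3.43 = €38.89

€38.89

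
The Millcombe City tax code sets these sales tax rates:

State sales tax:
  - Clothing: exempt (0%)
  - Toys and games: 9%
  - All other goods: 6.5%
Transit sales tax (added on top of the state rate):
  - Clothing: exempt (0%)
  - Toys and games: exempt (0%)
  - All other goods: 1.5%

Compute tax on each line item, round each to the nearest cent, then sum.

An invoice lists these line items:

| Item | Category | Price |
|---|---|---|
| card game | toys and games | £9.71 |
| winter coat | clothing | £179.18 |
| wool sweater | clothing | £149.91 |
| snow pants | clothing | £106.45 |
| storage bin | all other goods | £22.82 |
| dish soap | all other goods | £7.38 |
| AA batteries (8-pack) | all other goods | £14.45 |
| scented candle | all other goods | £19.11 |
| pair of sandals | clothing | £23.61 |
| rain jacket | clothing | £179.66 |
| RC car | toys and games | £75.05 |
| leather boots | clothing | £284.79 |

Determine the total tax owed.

£12.73

Card game £9.71: toys and games → 9% + 0% transit = 9% → £0.87
Winter coat £179.18: clothing → 0% + 0% transit = 0% → £0.00
Wool sweater £149.91: clothing → 0% + 0% transit = 0% → £0.00
Snow pants £106.45: clothing → 0% + 0% transit = 0% → £0.00
Storage bin £22.82: all other goods → 6.5% + 1.5% transit = 8% → £1.83
Dish soap £7.38: all other goods → 6.5% + 1.5% transit = 8% → £0.59
AA batteries (8-pack) £14.45: all other goods → 6.5% + 1.5% transit = 8% → £1.16
Scented candle £19.11: all other goods → 6.5% + 1.5% transit = 8% → £1.53
Pair of sandals £23.61: clothing → 0% + 0% transit = 0% → £0.00
Rain jacket £179.66: clothing → 0% + 0% transit = 0% → £0.00
RC car £75.05: toys and games → 9% + 0% transit = 9% → £6.75
Leather boots £284.79: clothing → 0% + 0% transit = 0% → £0.00
Total tax = £0.87 + £1.83 + £0.59 + £1.16 + £1.53 + £6.75 = £12.73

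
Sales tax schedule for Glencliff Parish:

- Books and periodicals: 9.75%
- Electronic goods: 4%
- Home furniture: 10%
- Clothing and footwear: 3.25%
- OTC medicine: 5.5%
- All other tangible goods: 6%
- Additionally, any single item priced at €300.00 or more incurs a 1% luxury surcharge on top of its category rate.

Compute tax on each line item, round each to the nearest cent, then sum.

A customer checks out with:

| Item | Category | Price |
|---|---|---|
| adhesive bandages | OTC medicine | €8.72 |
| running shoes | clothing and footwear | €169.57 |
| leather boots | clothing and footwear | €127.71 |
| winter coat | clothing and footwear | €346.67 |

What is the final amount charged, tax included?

€677.54

Adhesive bandages €8.72: OTC medicine → 5.5% → €0.48
Running shoes €169.57: clothing and footwear → 3.25% → €5.51
Leather boots €127.71: clothing and footwear → 3.25% → €4.15
Winter coat €346.67: clothing and footwear → 3.25% + 1% surcharge = 4.25% → €14.73
Subtotal = €652.67; tax = €24.87; total due = €677.54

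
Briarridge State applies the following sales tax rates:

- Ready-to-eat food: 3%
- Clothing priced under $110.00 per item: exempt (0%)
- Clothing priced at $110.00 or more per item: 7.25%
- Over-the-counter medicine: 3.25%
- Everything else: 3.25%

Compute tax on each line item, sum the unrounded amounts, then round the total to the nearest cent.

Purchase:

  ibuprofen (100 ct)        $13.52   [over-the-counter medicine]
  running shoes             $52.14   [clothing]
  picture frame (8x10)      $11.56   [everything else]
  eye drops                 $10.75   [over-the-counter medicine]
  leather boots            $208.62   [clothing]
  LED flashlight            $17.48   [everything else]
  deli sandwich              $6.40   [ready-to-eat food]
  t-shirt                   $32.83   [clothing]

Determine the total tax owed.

Ibuprofen (100 ct) $13.52: over-the-counter medicine → 3.25% → $0.4394
Running shoes $52.14: clothing, under $110.00 → 0% → $0.00
Picture frame (8x10) $11.56: everything else → 3.25% → $0.3757
Eye drops $10.75: over-the-counter medicine → 3.25% → $0.349375
Leather boots $208.62: clothing, $110.00 or more → 7.25% → $15.12495
LED flashlight $17.48: everything else → 3.25% → $0.5681
Deli sandwich $6.40: ready-to-eat food → 3% → $0.192
T-shirt $32.83: clothing, under $110.00 → 0% → $0.00
Unrounded tax sum = $17.049525 → $17.05

$17.05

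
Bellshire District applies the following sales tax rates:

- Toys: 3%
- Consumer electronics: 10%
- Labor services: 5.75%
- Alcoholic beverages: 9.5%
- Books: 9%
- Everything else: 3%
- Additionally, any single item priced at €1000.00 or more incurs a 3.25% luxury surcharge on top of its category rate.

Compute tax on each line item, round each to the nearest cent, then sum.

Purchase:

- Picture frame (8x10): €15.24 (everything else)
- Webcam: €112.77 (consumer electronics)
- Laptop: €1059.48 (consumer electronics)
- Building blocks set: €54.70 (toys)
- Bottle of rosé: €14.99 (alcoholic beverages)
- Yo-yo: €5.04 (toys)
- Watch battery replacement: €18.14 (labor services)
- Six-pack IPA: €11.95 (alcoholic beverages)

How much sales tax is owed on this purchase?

Picture frame (8x10) €15.24: everything else → 3% → €0.46
Webcam €112.77: consumer electronics → 10% → €11.28
Laptop €1059.48: consumer electronics → 10% + 3.25% surcharge = 13.25% → €140.38
Building blocks set €54.70: toys → 3% → €1.64
Bottle of rosé €14.99: alcoholic beverages → 9.5% → €1.42
Yo-yo €5.04: toys → 3% → €0.15
Watch battery replacement €18.14: labor services → 5.75% → €1.04
Six-pack IPA €11.95: alcoholic beverages → 9.5% → €1.14
Total tax = €0.46 + €11.28 + €140.38 + €1.64 + €1.42 + €0.15 + €1.04 + €1.14 = €157.51

€157.51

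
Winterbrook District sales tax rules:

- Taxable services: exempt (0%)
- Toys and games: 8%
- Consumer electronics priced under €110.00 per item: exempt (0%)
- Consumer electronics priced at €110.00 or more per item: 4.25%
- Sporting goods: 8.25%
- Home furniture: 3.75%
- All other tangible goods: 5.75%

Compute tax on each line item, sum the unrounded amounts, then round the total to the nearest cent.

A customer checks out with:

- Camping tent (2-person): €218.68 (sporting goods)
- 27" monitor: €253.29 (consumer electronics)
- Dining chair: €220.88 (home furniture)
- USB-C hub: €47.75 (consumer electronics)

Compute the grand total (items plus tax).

€777.69

Camping tent (2-person) €218.68: sporting goods → 8.25% → €18.0411
27" monitor €253.29: consumer electronics, €110.00 or more → 4.25% → €10.764825
Dining chair €220.88: home furniture → 3.75% → €8.283
USB-C hub €47.75: consumer electronics, under €110.00 → 0% → €0.00
Subtotal = €740.60; unrounded tax = €37.088925 → €37.09; total due = €777.69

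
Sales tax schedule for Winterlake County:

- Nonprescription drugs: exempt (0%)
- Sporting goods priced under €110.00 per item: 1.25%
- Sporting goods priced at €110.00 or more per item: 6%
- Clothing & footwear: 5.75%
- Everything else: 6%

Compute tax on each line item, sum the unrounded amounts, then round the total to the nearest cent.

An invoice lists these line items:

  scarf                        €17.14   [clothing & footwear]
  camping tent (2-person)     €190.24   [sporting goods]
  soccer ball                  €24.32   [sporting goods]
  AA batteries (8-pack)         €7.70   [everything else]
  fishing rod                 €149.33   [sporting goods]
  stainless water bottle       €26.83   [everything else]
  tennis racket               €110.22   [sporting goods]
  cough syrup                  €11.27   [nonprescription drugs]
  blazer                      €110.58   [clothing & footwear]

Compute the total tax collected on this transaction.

€36.71

Scarf €17.14: clothing & footwear → 5.75% → €0.98555
Camping tent (2-person) €190.24: sporting goods, €110.00 or more → 6% → €11.4144
Soccer ball €24.32: sporting goods, under €110.00 → 1.25% → €0.304
AA batteries (8-pack) €7.70: everything else → 6% → €0.462
Fishing rod €149.33: sporting goods, €110.00 or more → 6% → €8.9598
Stainless water bottle €26.83: everything else → 6% → €1.6098
Tennis racket €110.22: sporting goods, €110.00 or more → 6% → €6.6132
Cough syrup €11.27: nonprescription drugs → 0% → €0.00
Blazer €110.58: clothing & footwear → 5.75% → €6.35835
Unrounded tax sum = €36.7071 → €36.71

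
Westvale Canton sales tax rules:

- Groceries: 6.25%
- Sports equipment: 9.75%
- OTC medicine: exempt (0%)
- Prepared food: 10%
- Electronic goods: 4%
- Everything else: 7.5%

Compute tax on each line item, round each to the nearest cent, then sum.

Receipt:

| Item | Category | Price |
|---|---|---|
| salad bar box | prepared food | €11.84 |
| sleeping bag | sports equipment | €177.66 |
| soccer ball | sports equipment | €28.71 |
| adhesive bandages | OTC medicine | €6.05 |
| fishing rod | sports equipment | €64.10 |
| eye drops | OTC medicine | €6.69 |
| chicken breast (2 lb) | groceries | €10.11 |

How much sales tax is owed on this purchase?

Salad bar box €11.84: prepared food → 10% → €1.18
Sleeping bag €177.66: sports equipment → 9.75% → €17.32
Soccer ball €28.71: sports equipment → 9.75% → €2.80
Adhesive bandages €6.05: OTC medicine → 0% → €0.00
Fishing rod €64.10: sports equipment → 9.75% → €6.25
Eye drops €6.69: OTC medicine → 0% → €0.00
Chicken breast (2 lb) €10.11: groceries → 6.25% → €0.63
Total tax = €1.18 + €17.32 + €2.80 + €6.25 + €0.63 = €28.18

€28.18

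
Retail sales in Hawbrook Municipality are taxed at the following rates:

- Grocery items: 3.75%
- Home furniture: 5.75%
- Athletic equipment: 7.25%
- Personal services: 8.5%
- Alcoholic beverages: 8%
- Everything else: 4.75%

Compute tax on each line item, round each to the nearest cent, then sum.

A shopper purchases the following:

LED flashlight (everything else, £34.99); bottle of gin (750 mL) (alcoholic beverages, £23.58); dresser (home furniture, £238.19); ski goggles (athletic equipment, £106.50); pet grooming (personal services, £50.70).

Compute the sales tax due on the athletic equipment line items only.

Ski goggles £106.50: athletic equipment → 7.25% → £7.72
Tax on athletic equipment = £7.72

£7.72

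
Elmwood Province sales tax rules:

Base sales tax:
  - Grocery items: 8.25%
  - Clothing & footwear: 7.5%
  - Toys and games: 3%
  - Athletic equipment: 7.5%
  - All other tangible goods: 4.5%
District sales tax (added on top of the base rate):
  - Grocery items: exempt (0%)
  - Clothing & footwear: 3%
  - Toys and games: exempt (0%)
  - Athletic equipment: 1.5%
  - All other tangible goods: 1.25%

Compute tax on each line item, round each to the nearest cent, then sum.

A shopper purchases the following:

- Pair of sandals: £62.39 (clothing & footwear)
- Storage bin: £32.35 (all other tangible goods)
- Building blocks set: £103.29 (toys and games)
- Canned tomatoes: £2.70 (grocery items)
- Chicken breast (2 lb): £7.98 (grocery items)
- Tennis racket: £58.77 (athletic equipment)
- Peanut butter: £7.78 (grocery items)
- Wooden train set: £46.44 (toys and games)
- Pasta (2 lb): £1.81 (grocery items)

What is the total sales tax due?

Pair of sandals £62.39: clothing & footwear → 7.5% + 3% district = 10.5% → £6.55
Storage bin £32.35: all other tangible goods → 4.5% + 1.25% district = 5.75% → £1.86
Building blocks set £103.29: toys and games → 3% + 0% district = 3% → £3.10
Canned tomatoes £2.70: grocery items → 8.25% + 0% district = 8.25% → £0.22
Chicken breast (2 lb) £7.98: grocery items → 8.25% + 0% district = 8.25% → £0.66
Tennis racket £58.77: athletic equipment → 7.5% + 1.5% district = 9% → £5.29
Peanut butter £7.78: grocery items → 8.25% + 0% district = 8.25% → £0.64
Wooden train set £46.44: toys and games → 3% + 0% district = 3% → £1.39
Pasta (2 lb) £1.81: grocery items → 8.25% + 0% district = 8.25% → £0.15
Total tax = £6.55 + £1.86 + £3.10 + £0.22 + £0.66 + £5.29 + £0.64 + £1.39 + £0.15 = £19.86

£19.86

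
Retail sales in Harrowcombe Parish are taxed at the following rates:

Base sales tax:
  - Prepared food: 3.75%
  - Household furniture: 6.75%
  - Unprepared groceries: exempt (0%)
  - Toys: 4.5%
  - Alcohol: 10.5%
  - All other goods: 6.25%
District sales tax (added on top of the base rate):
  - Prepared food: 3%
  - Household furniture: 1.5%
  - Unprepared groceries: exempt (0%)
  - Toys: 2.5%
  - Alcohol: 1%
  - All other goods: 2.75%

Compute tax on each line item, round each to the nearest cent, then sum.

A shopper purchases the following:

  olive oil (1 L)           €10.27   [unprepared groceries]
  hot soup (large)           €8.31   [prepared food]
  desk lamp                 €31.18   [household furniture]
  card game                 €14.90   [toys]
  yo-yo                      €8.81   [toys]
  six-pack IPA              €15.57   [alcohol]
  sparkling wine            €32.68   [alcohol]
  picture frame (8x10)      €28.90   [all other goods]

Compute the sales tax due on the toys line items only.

Card game €14.90: toys → 4.5% + 2.5% district = 7% → €1.04
Yo-yo €8.81: toys → 4.5% + 2.5% district = 7% → €0.62
Tax on toys = €1.04 + €0.62 = €1.66

€1.66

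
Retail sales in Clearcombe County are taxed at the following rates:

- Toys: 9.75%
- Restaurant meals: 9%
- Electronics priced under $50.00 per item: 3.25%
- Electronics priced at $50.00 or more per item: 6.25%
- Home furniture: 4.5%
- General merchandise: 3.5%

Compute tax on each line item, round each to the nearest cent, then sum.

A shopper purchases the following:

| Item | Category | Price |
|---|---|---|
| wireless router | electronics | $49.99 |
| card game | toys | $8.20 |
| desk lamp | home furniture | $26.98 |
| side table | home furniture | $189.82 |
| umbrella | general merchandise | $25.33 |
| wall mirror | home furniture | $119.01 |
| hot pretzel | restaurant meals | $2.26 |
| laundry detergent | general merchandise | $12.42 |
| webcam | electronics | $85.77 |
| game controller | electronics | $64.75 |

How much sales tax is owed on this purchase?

$28.46

Wireless router $49.99: electronics, under $50.00 → 3.25% → $1.62
Card game $8.20: toys → 9.75% → $0.80
Desk lamp $26.98: home furniture → 4.5% → $1.21
Side table $189.82: home furniture → 4.5% → $8.54
Umbrella $25.33: general merchandise → 3.5% → $0.89
Wall mirror $119.01: home furniture → 4.5% → $5.36
Hot pretzel $2.26: restaurant meals → 9% → $0.20
Laundry detergent $12.42: general merchandise → 3.5% → $0.43
Webcam $85.77: electronics, $50.00 or more → 6.25% → $5.36
Game controller $64.75: electronics, $50.00 or more → 6.25% → $4.05
Total tax = $1.62 + $0.80 + $1.21 + $8.54 + $0.89 + $5.36 + $0.20 + $0.43 + $5.36 + $4.05 = $28.46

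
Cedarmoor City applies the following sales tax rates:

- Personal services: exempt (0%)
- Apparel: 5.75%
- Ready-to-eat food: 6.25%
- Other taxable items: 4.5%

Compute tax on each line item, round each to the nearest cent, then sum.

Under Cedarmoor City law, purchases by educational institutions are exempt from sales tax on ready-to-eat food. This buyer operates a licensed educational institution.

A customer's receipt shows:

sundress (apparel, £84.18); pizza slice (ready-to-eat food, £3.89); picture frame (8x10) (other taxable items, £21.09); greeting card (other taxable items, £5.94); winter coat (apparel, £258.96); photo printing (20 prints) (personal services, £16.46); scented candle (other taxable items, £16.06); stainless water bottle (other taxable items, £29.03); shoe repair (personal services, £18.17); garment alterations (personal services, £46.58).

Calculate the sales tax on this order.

£22.98

Sundress £84.18: apparel → 5.75% → £4.84
Pizza slice £3.89: ready-to-eat food, buyer-exempt → 0% → £0.00
Picture frame (8x10) £21.09: other taxable items → 4.5% → £0.95
Greeting card £5.94: other taxable items → 4.5% → £0.27
Winter coat £258.96: apparel → 5.75% → £14.89
Photo printing (20 prints) £16.46: personal services → 0% → £0.00
Scented candle £16.06: other taxable items → 4.5% → £0.72
Stainless water bottle £29.03: other taxable items → 4.5% → £1.31
Shoe repair £18.17: personal services → 0% → £0.00
Garment alterations £46.58: personal services → 0% → £0.00
Total tax = £4.84 + £0.95 + £0.27 + £14.89 + £0.72 + £1.31 = £22.98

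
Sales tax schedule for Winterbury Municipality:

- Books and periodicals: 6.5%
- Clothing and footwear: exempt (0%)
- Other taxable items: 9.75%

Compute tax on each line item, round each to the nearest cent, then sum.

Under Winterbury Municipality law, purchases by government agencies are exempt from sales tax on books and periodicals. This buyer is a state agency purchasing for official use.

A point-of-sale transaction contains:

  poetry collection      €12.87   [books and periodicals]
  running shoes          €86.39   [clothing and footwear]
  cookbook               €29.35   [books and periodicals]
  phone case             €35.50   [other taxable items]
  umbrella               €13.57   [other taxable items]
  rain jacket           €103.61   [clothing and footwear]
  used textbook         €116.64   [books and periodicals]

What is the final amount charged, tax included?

€402.71

Poetry collection €12.87: books and periodicals, buyer-exempt → 0% → €0.00
Running shoes €86.39: clothing and footwear → 0% → €0.00
Cookbook €29.35: books and periodicals, buyer-exempt → 0% → €0.00
Phone case €35.50: other taxable items → 9.75% → €3.46
Umbrella €13.57: other taxable items → 9.75% → €1.32
Rain jacket €103.61: clothing and footwear → 0% → €0.00
Used textbook €116.64: books and periodicals, buyer-exempt → 0% → €0.00
Subtotal = €397.93; tax = €4.78; total due = €402.71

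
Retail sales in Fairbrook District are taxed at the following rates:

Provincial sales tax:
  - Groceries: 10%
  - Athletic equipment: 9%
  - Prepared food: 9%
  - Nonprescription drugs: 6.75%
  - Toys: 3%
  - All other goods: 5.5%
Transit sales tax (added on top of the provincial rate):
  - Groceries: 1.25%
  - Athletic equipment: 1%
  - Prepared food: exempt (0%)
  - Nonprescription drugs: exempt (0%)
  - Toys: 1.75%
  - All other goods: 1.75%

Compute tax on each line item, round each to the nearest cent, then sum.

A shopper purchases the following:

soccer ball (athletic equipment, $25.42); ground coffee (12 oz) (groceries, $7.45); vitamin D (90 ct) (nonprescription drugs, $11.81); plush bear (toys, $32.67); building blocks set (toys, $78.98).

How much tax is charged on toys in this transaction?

Plush bear $32.67: toys → 3% + 1.75% transit = 4.75% → $1.55
Building blocks set $78.98: toys → 3% + 1.75% transit = 4.75% → $3.75
Tax on toys = $1.55 + $3.75 = $5.30

$5.30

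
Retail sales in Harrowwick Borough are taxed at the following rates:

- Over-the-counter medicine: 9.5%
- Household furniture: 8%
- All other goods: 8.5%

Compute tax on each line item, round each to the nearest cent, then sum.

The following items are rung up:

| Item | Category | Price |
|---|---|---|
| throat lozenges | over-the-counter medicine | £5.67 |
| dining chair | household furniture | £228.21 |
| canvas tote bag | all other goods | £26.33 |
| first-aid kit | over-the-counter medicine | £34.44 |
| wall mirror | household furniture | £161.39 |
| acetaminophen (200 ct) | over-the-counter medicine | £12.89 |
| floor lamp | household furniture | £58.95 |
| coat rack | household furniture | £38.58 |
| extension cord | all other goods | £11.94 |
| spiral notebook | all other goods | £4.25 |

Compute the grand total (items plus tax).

£630.27

Throat lozenges £5.67: over-the-counter medicine → 9.5% → £0.54
Dining chair £228.21: household furniture → 8% → £18.26
Canvas tote bag £26.33: all other goods → 8.5% → £2.24
First-aid kit £34.44: over-the-counter medicine → 9.5% → £3.27
Wall mirror £161.39: household furniture → 8% → £12.91
Acetaminophen (200 ct) £12.89: over-the-counter medicine → 9.5% → £1.22
Floor lamp £58.95: household furniture → 8% → £4.72
Coat rack £38.58: household furniture → 8% → £3.09
Extension cord £11.94: all other goods → 8.5% → £1.01
Spiral notebook £4.25: all other goods → 8.5% → £0.36
Subtotal = £582.65; tax = £47.62; total due = £630.27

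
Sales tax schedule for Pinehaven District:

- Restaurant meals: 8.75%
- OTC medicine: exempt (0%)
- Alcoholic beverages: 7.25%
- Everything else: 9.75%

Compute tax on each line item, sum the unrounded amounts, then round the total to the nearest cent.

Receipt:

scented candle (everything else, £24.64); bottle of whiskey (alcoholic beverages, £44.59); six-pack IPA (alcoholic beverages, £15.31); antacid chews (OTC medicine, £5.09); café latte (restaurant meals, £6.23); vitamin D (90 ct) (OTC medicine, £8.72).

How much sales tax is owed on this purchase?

£7.29

Scented candle £24.64: everything else → 9.75% → £2.4024
Bottle of whiskey £44.59: alcoholic beverages → 7.25% → £3.232775
Six-pack IPA £15.31: alcoholic beverages → 7.25% → £1.109975
Antacid chews £5.09: OTC medicine → 0% → £0.00
Café latte £6.23: restaurant meals → 8.75% → £0.545125
Vitamin D (90 ct) £8.72: OTC medicine → 0% → £0.00
Unrounded tax sum = £7.290275 → £7.29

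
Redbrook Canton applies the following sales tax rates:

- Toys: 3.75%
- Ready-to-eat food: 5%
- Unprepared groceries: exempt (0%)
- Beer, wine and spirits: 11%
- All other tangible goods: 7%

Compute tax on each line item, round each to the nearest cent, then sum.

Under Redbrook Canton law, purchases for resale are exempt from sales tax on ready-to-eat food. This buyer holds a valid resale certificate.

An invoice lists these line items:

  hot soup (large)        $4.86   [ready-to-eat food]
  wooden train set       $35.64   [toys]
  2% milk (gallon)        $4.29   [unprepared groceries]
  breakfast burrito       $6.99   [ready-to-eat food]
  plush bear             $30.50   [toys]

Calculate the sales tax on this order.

$2.48

Hot soup (large) $4.86: ready-to-eat food, buyer-exempt → 0% → $0.00
Wooden train set $35.64: toys → 3.75% → $1.34
2% milk (gallon) $4.29: unprepared groceries → 0% → $0.00
Breakfast burrito $6.99: ready-to-eat food, buyer-exempt → 0% → $0.00
Plush bear $30.50: toys → 3.75% → $1.14
Total tax = $1.34 + $1.14 = $2.48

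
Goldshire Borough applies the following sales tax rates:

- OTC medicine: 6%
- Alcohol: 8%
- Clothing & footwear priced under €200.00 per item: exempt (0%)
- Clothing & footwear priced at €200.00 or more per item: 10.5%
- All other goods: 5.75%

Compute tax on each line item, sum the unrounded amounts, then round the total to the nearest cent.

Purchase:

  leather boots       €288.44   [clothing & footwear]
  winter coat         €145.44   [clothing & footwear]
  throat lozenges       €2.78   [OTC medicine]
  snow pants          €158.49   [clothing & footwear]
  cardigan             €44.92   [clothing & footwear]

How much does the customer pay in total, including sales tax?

Leather boots €288.44: clothing & footwear, €200.00 or more → 10.5% → €30.2862
Winter coat €145.44: clothing & footwear, under €200.00 → 0% → €0.00
Throat lozenges €2.78: OTC medicine → 6% → €0.1668
Snow pants €158.49: clothing & footwear, under €200.00 → 0% → €0.00
Cardigan €44.92: clothing & footwear, under €200.00 → 0% → €0.00
Subtotal = €640.07; unrounded tax = €30.453 → €30.45; total due = €670.52

€670.52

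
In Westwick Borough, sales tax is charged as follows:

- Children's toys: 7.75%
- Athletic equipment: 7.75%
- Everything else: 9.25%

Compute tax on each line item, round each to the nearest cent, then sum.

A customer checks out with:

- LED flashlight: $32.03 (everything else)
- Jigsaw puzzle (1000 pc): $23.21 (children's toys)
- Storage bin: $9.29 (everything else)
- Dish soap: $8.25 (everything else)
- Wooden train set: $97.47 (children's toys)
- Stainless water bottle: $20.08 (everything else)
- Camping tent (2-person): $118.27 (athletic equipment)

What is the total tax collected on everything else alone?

$6.44

LED flashlight $32.03: everything else → 9.25% → $2.96
Storage bin $9.29: everything else → 9.25% → $0.86
Dish soap $8.25: everything else → 9.25% → $0.76
Stainless water bottle $20.08: everything else → 9.25% → $1.86
Tax on everything else = $2.96 + $0.86 + $0.76 + $1.86 = $6.44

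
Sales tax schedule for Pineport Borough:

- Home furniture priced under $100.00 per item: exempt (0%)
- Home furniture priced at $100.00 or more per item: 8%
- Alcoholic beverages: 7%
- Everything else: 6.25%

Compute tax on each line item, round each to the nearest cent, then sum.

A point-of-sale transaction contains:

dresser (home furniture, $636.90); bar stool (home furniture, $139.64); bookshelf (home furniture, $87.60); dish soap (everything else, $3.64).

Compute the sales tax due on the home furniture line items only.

Dresser $636.90: home furniture, $100.00 or more → 8% → $50.95
Bar stool $139.64: home furniture, $100.00 or more → 8% → $11.17
Bookshelf $87.60: home furniture, under $100.00 → 0% → $0.00
Tax on home furniture = $50.95 + $11.17 + $0.00 = $62.12

$62.12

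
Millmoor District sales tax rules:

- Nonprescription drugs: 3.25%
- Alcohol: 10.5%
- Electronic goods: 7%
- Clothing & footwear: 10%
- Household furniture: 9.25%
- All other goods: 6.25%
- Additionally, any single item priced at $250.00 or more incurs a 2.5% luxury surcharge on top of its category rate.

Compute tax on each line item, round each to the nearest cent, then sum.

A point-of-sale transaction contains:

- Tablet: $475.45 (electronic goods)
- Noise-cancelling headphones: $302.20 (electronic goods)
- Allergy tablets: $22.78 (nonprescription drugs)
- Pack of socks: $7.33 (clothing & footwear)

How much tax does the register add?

$75.35

Tablet $475.45: electronic goods → 7% + 2.5% surcharge = 9.5% → $45.17
Noise-cancelling headphones $302.20: electronic goods → 7% + 2.5% surcharge = 9.5% → $28.71
Allergy tablets $22.78: nonprescription drugs → 3.25% → $0.74
Pack of socks $7.33: clothing & footwear → 10% → $0.73
Total tax = $45.17 + $28.71 + $0.74 + $0.73 = $75.35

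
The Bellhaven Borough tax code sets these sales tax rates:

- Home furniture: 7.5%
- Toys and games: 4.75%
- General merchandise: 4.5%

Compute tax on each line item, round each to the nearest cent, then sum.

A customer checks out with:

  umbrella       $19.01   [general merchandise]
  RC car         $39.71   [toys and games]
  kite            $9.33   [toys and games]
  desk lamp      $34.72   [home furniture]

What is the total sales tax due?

Umbrella $19.01: general merchandise → 4.5% → $0.86
RC car $39.71: toys and games → 4.75% → $1.89
Kite $9.33: toys and games → 4.75% → $0.44
Desk lamp $34.72: home furniture → 7.5% → $2.60
Total tax = $0.86 + $1.89 + $0.44 + $2.60 = $5.79

$5.79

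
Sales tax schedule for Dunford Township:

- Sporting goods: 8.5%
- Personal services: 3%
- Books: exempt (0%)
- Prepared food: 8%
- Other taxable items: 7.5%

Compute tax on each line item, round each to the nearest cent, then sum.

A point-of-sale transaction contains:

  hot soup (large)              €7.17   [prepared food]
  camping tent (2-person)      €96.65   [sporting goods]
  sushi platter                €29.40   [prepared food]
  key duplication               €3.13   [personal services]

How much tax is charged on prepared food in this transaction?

€2.92

Hot soup (large) €7.17: prepared food → 8% → €0.57
Sushi platter €29.40: prepared food → 8% → €2.35
Tax on prepared food = €0.57 + €2.35 = €2.92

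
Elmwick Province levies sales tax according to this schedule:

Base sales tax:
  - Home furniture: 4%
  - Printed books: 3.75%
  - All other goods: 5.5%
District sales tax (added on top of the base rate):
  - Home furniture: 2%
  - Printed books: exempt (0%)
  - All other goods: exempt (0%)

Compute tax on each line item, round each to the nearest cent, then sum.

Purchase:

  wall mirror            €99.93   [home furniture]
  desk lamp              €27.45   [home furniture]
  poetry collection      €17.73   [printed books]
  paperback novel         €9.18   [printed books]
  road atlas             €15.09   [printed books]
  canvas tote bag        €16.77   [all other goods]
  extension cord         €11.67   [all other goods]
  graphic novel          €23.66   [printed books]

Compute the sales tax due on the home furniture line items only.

Wall mirror €99.93: home furniture → 4% + 2% district = 6% → €6.00
Desk lamp €27.45: home furniture → 4% + 2% district = 6% → €1.65
Tax on home furniture = €6.00 + €1.65 = €7.65

€7.65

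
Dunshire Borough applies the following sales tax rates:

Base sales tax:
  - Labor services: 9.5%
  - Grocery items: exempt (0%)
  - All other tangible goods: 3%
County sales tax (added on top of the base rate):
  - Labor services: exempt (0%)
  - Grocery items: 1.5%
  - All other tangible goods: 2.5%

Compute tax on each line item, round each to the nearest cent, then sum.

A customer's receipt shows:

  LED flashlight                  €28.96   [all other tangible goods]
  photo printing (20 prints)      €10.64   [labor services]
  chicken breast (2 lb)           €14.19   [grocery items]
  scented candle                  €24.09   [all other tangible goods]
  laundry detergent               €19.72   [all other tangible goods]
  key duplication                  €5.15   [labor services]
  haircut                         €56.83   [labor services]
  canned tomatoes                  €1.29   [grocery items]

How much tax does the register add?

€11.12

LED flashlight €28.96: all other tangible goods → 3% + 2.5% county = 5.5% → €1.59
Photo printing (20 prints) €10.64: labor services → 9.5% + 0% county = 9.5% → €1.01
Chicken breast (2 lb) €14.19: grocery items → 0% + 1.5% county = 1.5% → €0.21
Scented candle €24.09: all other tangible goods → 3% + 2.5% county = 5.5% → €1.32
Laundry detergent €19.72: all other tangible goods → 3% + 2.5% county = 5.5% → €1.08
Key duplication €5.15: labor services → 9.5% + 0% county = 9.5% → €0.49
Haircut €56.83: labor services → 9.5% + 0% county = 9.5% → €5.40
Canned tomatoes €1.29: grocery items → 0% + 1.5% county = 1.5% → €0.02
Total tax = €1.59 + €1.01 + €0.21 + €1.32 + €1.08 + €0.49 + €5.40 + €0.02 = €11.12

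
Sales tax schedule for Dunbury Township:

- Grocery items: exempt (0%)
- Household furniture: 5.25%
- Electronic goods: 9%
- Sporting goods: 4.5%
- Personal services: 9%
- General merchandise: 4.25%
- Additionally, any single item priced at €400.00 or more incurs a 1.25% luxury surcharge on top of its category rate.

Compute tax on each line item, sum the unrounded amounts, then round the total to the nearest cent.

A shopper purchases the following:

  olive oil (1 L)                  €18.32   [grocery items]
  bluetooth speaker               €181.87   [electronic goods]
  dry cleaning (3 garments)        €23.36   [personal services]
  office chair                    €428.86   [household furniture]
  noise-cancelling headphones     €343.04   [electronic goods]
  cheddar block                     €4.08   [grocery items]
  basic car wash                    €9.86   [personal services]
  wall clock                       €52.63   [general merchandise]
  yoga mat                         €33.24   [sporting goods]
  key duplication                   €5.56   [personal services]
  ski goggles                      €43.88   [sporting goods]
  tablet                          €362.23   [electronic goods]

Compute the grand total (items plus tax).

€1623.85

Olive oil (1 L) €18.32: grocery items → 0% → €0.00
Bluetooth speaker €181.87: electronic goods → 9% → €16.3683
Dry cleaning (3 garments) €23.36: personal services → 9% → €2.1024
Office chair €428.86: household furniture → 5.25% + 1.25% surcharge = 6.5% → €27.8759
Noise-cancelling headphones €343.04: electronic goods → 9% → €30.8736
Cheddar block €4.08: grocery items → 0% → €0.00
Basic car wash €9.86: personal services → 9% → €0.8874
Wall clock €52.63: general merchandise → 4.25% → €2.236775
Yoga mat €33.24: sporting goods → 4.5% → €1.4958
Key duplication €5.56: personal services → 9% → €0.5004
Ski goggles €43.88: sporting goods → 4.5% → €1.9746
Tablet €362.23: electronic goods → 9% → €32.6007
Subtotal = €1506.93; unrounded tax = €116.915875 → €116.92; total due = €1623.85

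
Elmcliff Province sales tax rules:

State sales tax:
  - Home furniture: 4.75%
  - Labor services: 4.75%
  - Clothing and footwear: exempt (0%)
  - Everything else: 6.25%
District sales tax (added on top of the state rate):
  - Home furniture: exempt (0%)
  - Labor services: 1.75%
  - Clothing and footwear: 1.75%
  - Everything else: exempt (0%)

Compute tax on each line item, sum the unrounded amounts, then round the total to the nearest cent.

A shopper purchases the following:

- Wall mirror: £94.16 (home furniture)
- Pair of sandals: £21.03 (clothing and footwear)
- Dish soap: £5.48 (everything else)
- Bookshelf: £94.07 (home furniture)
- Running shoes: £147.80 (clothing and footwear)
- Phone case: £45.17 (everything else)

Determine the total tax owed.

Wall mirror £94.16: home furniture → 4.75% + 0% district = 4.75% → £4.4726
Pair of sandals £21.03: clothing and footwear → 0% + 1.75% district = 1.75% → £0.368025
Dish soap £5.48: everything else → 6.25% + 0% district = 6.25% → £0.3425
Bookshelf £94.07: home furniture → 4.75% + 0% district = 4.75% → £4.468325
Running shoes £147.80: clothing and footwear → 0% + 1.75% district = 1.75% → £2.5865
Phone case £45.17: everything else → 6.25% + 0% district = 6.25% → £2.823125
Unrounded tax sum = £15.061075 → £15.06

£15.06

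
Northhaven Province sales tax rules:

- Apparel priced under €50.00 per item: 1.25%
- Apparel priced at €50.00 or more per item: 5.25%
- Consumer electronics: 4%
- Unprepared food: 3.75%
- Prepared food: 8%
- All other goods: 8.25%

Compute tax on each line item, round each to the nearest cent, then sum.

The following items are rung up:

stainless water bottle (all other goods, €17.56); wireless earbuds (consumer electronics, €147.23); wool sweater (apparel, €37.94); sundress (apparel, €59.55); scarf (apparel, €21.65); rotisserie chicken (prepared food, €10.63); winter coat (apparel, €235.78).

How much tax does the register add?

€24.44

Stainless water bottle €17.56: all other goods → 8.25% → €1.45
Wireless earbuds €147.23: consumer electronics → 4% → €5.89
Wool sweater €37.94: apparel, under €50.00 → 1.25% → €0.47
Sundress €59.55: apparel, €50.00 or more → 5.25% → €3.13
Scarf €21.65: apparel, under €50.00 → 1.25% → €0.27
Rotisserie chicken €10.63: prepared food → 8% → €0.85
Winter coat €235.78: apparel, €50.00 or more → 5.25% → €12.38
Total tax = €1.45 + €5.89 + €0.47 + €3.13 + €0.27 + €0.85 + €12.38 = €24.44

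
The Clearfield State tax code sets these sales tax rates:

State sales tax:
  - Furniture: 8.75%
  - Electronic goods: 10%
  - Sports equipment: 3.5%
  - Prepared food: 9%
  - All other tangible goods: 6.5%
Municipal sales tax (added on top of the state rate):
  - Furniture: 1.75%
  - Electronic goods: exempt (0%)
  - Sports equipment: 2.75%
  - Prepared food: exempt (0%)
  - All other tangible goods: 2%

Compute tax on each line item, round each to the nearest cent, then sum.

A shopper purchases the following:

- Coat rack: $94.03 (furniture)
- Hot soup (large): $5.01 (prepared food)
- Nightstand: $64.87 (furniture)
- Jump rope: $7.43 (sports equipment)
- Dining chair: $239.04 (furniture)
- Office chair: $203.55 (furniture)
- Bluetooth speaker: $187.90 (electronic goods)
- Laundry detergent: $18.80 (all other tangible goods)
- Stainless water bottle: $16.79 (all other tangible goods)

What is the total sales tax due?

$85.88

Coat rack $94.03: furniture → 8.75% + 1.75% municipal = 10.5% → $9.87
Hot soup (large) $5.01: prepared food → 9% + 0% municipal = 9% → $0.45
Nightstand $64.87: furniture → 8.75% + 1.75% municipal = 10.5% → $6.81
Jump rope $7.43: sports equipment → 3.5% + 2.75% municipal = 6.25% → $0.46
Dining chair $239.04: furniture → 8.75% + 1.75% municipal = 10.5% → $25.10
Office chair $203.55: furniture → 8.75% + 1.75% municipal = 10.5% → $21.37
Bluetooth speaker $187.90: electronic goods → 10% + 0% municipal = 10% → $18.79
Laundry detergent $18.80: all other tangible goods → 6.5% + 2% municipal = 8.5% → $1.60
Stainless water bottle $16.79: all other tangible goods → 6.5% + 2% municipal = 8.5% → $1.43
Total tax = $9.87 + $0.45 + $6.81 + $0.46 + $25.10 + $21.37 + $18.79 + $1.60 + $1.43 = $85.88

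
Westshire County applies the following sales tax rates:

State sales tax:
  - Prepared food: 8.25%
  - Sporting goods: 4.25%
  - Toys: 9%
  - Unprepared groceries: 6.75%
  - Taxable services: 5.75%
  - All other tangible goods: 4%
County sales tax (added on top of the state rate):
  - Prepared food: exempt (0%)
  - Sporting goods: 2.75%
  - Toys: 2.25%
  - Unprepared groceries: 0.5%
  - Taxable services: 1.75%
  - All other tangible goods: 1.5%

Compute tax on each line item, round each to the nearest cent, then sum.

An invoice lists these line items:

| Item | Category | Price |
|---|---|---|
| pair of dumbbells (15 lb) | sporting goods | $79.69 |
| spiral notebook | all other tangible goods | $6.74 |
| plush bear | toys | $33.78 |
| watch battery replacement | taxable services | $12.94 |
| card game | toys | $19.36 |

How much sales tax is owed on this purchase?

$12.90

Pair of dumbbells (15 lb) $79.69: sporting goods → 4.25% + 2.75% county = 7% → $5.58
Spiral notebook $6.74: all other tangible goods → 4% + 1.5% county = 5.5% → $0.37
Plush bear $33.78: toys → 9% + 2.25% county = 11.25% → $3.80
Watch battery replacement $12.94: taxable services → 5.75% + 1.75% county = 7.5% → $0.97
Card game $19.36: toys → 9% + 2.25% county = 11.25% → $2.18
Total tax = $5.58 + $0.37 + $3.80 + $0.97 + $2.18 = $12.90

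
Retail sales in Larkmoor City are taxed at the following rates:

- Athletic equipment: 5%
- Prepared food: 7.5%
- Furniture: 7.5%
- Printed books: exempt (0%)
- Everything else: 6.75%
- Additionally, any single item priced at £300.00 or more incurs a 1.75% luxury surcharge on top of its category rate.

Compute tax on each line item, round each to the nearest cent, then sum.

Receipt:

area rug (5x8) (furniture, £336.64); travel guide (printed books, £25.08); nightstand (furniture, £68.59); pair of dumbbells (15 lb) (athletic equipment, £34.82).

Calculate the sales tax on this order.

£38.02

Area rug (5x8) £336.64: furniture → 7.5% + 1.75% surcharge = 9.25% → £31.14
Travel guide £25.08: printed books → 0% → £0.00
Nightstand £68.59: furniture → 7.5% → £5.14
Pair of dumbbells (15 lb) £34.82: athletic equipment → 5% → £1.74
Total tax = £31.14 + £5.14 + £1.74 = £38.02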